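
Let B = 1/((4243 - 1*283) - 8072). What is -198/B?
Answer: 814176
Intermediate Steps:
B = -1/4112 (B = 1/((4243 - 283) - 8072) = 1/(3960 - 8072) = 1/(-4112) = -1/4112 ≈ -0.00024319)
-198/B = -198/(-1/4112) = -198*(-4112) = 814176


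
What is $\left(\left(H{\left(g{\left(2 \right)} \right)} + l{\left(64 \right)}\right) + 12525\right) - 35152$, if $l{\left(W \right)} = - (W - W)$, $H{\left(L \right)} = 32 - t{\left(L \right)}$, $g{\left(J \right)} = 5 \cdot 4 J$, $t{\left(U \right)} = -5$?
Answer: $-22590$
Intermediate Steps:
$g{\left(J \right)} = 20 J$
$H{\left(L \right)} = 37$ ($H{\left(L \right)} = 32 - -5 = 32 + 5 = 37$)
$l{\left(W \right)} = 0$ ($l{\left(W \right)} = \left(-1\right) 0 = 0$)
$\left(\left(H{\left(g{\left(2 \right)} \right)} + l{\left(64 \right)}\right) + 12525\right) - 35152 = \left(\left(37 + 0\right) + 12525\right) - 35152 = \left(37 + 12525\right) - 35152 = 12562 - 35152 = -22590$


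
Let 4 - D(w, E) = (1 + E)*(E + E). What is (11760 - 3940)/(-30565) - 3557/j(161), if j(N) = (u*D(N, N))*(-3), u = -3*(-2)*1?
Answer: -1490152261/5739373440 ≈ -0.25964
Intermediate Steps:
D(w, E) = 4 - 2*E*(1 + E) (D(w, E) = 4 - (1 + E)*(E + E) = 4 - (1 + E)*2*E = 4 - 2*E*(1 + E))
u = 6 (u = 6*1 = 6)
j(N) = -72 + 36*N + 36*N² (j(N) = (6*(4 - 2*N - 2*N²))*(-3) = (24 - 12*N - 12*N²)*(-3) = -72 + 36*N + 36*N²)
(11760 - 3940)/(-30565) - 3557/j(161) = (11760 - 3940)/(-30565) - 3557/(-72 + 36*161 + 36*161²) = 7820*(-1/30565) - 3557/(-72 + 5796 + 36*25921) = -1564/6113 - 3557/(-72 + 5796 + 933156) = -1564/6113 - 3557/938880 = -1490152261/5739373440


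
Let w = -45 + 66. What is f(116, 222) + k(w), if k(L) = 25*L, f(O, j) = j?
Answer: 747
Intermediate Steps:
w = 21
f(116, 222) + k(w) = 222 + 25*21 = 222 + 525 = 747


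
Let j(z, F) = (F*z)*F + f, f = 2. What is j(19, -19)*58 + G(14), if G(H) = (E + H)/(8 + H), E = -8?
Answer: 4377321/11 ≈ 3.9794e+5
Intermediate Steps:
G(H) = (-8 + H)/(8 + H)
j(z, F) = 2 + z*F² (j(z, F) = (F*z)*F + 2 = z*F² + 2 = 2 + z*F²)
j(19, -19)*58 + G(14) = (2 + 19*(-19)²)*58 + (-8 + 14)/(8 + 14) = (2 + 19*361)*58 + 6/22 = (2 + 6859)*58 + (1/22)*6 = 6861*58 + 3/11 = 397938 + 3/11 = 4377321/11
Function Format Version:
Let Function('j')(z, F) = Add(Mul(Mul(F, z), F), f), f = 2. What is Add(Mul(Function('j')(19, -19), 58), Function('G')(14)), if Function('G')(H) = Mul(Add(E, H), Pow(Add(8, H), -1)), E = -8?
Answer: Rational(4377321, 11) ≈ 3.9794e+5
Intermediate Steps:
Function('G')(H) = Mul(Pow(Add(8, H), -1), Add(-8, H)) (Function('G')(H) = Mul(Add(-8, H), Pow(Add(8, H), -1)) = Mul(Pow(Add(8, H), -1), Add(-8, H)))
Function('j')(z, F) = Add(2, Mul(z, Pow(F, 2))) (Function('j')(z, F) = Add(Mul(Mul(F, z), F), 2) = Add(Mul(z, Pow(F, 2)), 2) = Add(2, Mul(z, Pow(F, 2))))
Add(Mul(Function('j')(19, -19), 58), Function('G')(14)) = Add(Mul(Add(2, Mul(19, Pow(-19, 2))), 58), Mul(Pow(Add(8, 14), -1), Add(-8, 14))) = Add(Mul(Add(2, Mul(19, 361)), 58), Mul(Pow(22, -1), 6)) = Add(Mul(Add(2, 6859), 58), Mul(Rational(1, 22), 6)) = Add(Mul(6861, 58), Rational(3, 11)) = Add(397938, Rational(3, 11)) = Rational(4377321, 11)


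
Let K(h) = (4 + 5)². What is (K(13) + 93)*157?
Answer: 27318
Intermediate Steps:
K(h) = 81 (K(h) = 9² = 81)
(K(13) + 93)*157 = (81 + 93)*157 = 174*157 = 27318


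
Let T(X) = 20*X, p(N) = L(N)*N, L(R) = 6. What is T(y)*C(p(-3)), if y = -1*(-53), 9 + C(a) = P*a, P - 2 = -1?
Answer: -28620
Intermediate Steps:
P = 1 (P = 2 - 1 = 1)
p(N) = 6*N
C(a) = -9 + a (C(a) = -9 + 1*a = -9 + a)
y = 53
T(y)*C(p(-3)) = (20*53)*(-9 + 6*(-3)) = 1060*(-9 - 18) = 1060*(-27) = -28620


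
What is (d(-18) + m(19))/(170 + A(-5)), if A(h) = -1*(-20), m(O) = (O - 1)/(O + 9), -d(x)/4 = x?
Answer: 1017/2660 ≈ 0.38233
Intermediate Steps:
d(x) = -4*x
m(O) = (-1 + O)/(9 + O)
A(h) = 20
(d(-18) + m(19))/(170 + A(-5)) = (-4*(-18) + (-1 + 19)/(9 + 19))/(170 + 20) = (72 + 18/28)/190 = (72 + (1/28)*18)*(1/190) = (72 + 9/14)*(1/190) = (1017/14)*(1/190) = 1017/2660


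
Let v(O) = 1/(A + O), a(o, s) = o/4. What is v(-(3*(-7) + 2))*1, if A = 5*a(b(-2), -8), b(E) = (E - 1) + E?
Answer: 4/51 ≈ 0.078431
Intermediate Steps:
b(E) = -1 + 2*E (b(E) = (-1 + E) + E = -1 + 2*E)
a(o, s) = o/4 (a(o, s) = o*(1/4) = o/4)
A = -25/4 (A = 5*((-1 + 2*(-2))/4) = 5*((-1 - 4)/4) = 5*((1/4)*(-5)) = 5*(-5/4) = -25/4 ≈ -6.2500)
v(O) = 1/(-25/4 + O)
v(-(3*(-7) + 2))*1 = (4/(-25 + 4*(-(3*(-7) + 2))))*1 = (4/(-25 + 4*(-(-21 + 2))))*1 = (4/(-25 + 4*(-1*(-19))))*1 = (4/(-25 + 4*19))*1 = (4/(-25 + 76))*1 = (4/51)*1 = 4/51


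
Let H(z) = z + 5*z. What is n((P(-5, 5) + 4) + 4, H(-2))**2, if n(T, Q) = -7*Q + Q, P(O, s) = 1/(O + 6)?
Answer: 5184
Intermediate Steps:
P(O, s) = 1/(6 + O)
H(z) = 6*z
n(T, Q) = -6*Q
n((P(-5, 5) + 4) + 4, H(-2))**2 = (-36*(-2))**2 = (-6*(-12))**2 = 72**2 = 5184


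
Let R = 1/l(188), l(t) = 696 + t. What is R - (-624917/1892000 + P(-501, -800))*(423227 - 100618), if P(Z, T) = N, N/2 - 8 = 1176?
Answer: -319382416195802887/418132000 ≈ -7.6383e+8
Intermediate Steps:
N = 2368 (N = 16 + 2*1176 = 16 + 2352 = 2368)
P(Z, T) = 2368
R = 1/884 (R = 1/(696 + 188) = 1/884 ≈ 0.0011312)
R - (-624917/1892000 + P(-501, -800))*(423227 - 100618) = 1/884 - (-624917/1892000 + 2368)*(423227 - 100618) = 1/884 - (-624917*1/1892000 + 2368)*322609 = 1/884 - (-624917/1892000 + 2368)*322609 = 1/884 - 4479631083*322609/1892000 = 1/884 - 1*1445169304055547/1892000 = 1/884 - 1445169304055547/1892000 = -319382416195802887/418132000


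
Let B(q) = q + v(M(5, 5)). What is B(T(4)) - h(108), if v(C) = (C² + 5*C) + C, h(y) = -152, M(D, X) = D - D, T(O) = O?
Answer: 156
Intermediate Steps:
M(D, X) = 0
v(C) = C² + 6*C
B(q) = q (B(q) = q + 0*(6 + 0) = q + 0*6 = q + 0 = q)
B(T(4)) - h(108) = 4 - 1*(-152) = 4 + 152 = 156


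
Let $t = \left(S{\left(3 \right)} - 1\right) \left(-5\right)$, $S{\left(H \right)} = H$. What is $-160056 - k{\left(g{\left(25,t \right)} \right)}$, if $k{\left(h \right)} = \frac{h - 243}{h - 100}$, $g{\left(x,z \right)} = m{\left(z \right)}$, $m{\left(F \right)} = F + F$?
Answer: $- \frac{19206983}{120} \approx -1.6006 \cdot 10^{5}$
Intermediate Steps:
$m{\left(F \right)} = 2 F$
$t = -10$ ($t = \left(3 - 1\right) \left(-5\right) = 2 \left(-5\right) = -10$)
$g{\left(x,z \right)} = 2 z$
$k{\left(h \right)} = \frac{-243 + h}{-100 + h}$
$-160056 - k{\left(g{\left(25,t \right)} \right)} = -160056 - \frac{-243 + 2 \left(-10\right)}{-100 + 2 \left(-10\right)} = -160056 - \frac{-243 - 20}{-100 - 20} = -160056 - \frac{1}{-120} \left(-263\right) = -160056 - \left(- \frac{1}{120}\right) \left(-263\right) = -160056 - \frac{263}{120} = - \frac{19206983}{120}$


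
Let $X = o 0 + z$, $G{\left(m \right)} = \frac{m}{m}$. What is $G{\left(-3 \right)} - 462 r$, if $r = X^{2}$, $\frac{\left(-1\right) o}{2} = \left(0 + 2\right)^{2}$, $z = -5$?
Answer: $-11549$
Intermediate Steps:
$G{\left(m \right)} = 1$
$o = -8$ ($o = - 2 \left(0 + 2\right)^{2} = - 2 \cdot 2^{2} = \left(-2\right) 4 = -8$)
$X = -5$ ($X = \left(-8\right) 0 - 5 = 0 - 5 = -5$)
$r = 25$ ($r = \left(-5\right)^{2} = 25$)
$G{\left(-3 \right)} - 462 r = 1 - 11550 = -11549$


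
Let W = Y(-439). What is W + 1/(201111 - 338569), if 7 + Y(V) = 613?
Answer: 83299547/137458 ≈ 606.00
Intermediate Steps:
Y(V) = 606 (Y(V) = -7 + 613 = 606)
W = 606
W + 1/(201111 - 338569) = 606 + 1/(201111 - 338569) = 606 + 1/(-137458) = 606 - 1/137458 = 83299547/137458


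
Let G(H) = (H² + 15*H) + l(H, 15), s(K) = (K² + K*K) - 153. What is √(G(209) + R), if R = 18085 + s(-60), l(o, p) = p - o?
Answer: √71754 ≈ 267.87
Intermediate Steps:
s(K) = -153 + 2*K² (s(K) = (K² + K²) - 153 = 2*K² - 153 = -153 + 2*K²)
R = 25132 (R = 18085 + (-153 + 2*(-60)²) = 18085 + (-153 + 2*3600) = 18085 + (-153 + 7200) = 18085 + 7047 = 25132)
G(H) = 15 + H² + 14*H (G(H) = (H² + 15*H) + (15 - H) = 15 + H² + 14*H)
√(G(209) + R) = √((15 + 209² + 14*209) + 25132) = √((15 + 43681 + 2926) + 25132) = √(46622 + 25132) = √71754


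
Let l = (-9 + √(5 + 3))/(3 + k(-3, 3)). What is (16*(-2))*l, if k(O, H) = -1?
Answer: 144 - 32*√2 ≈ 98.745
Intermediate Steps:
l = -9/2 + √2 (l = (-9 + √(5 + 3))/(3 - 1) = (-9 + √8)/2 = (-9 + 2*√2)*(½) = -9/2 + √2 ≈ -3.0858)
(16*(-2))*l = (16*(-2))*(-9/2 + √2) = -32*(-9/2 + √2) = 144 - 32*√2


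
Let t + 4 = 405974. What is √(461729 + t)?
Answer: 3*√96411 ≈ 931.50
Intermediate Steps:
t = 405970 (t = -4 + 405974 = 405970)
√(461729 + t) = √(461729 + 405970) = √867699 = 3*√96411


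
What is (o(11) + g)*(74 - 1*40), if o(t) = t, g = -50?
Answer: -1326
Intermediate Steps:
(o(11) + g)*(74 - 1*40) = (11 - 50)*(74 - 1*40) = -39*(74 - 40) = -39*34 = -1326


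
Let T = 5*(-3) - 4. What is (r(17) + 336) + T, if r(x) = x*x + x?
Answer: 623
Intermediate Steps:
r(x) = x + x² (r(x) = x² + x = x + x²)
T = -19 (T = -15 - 4 = -19)
(r(17) + 336) + T = (17*(1 + 17) + 336) - 19 = (17*18 + 336) - 19 = (306 + 336) - 19 = 642 - 19 = 623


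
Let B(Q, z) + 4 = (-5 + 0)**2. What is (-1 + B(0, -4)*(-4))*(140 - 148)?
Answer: 680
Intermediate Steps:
B(Q, z) = 21 (B(Q, z) = -4 + (-5 + 0)**2 = -4 + (-5)**2 = -4 + 25 = 21)
(-1 + B(0, -4)*(-4))*(140 - 148) = (-1 + 21*(-4))*(140 - 148) = (-1 - 84)*(-8) = -85*(-8) = 680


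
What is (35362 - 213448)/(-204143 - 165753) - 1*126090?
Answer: -23320004277/184948 ≈ -1.2609e+5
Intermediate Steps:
(35362 - 213448)/(-204143 - 165753) - 1*126090 = -178086/(-369896) - 126090 = -178086*(-1/369896) - 126090 = 89043/184948 - 126090 = -23320004277/184948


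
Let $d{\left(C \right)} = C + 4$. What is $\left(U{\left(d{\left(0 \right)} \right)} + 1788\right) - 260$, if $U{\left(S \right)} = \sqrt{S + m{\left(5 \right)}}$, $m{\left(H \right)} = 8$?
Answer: $1528 + 2 \sqrt{3} \approx 1531.5$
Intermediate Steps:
$d{\left(C \right)} = 4 + C$
$U{\left(S \right)} = \sqrt{8 + S}$ ($U{\left(S \right)} = \sqrt{S + 8} = \sqrt{8 + S}$)
$\left(U{\left(d{\left(0 \right)} \right)} + 1788\right) - 260 = \left(\sqrt{8 + \left(4 + 0\right)} + 1788\right) - 260 = \left(\sqrt{8 + 4} + 1788\right) - 260 = \left(\sqrt{12} + 1788\right) - 260 = \left(2 \sqrt{3} + 1788\right) - 260 = \left(1788 + 2 \sqrt{3}\right) - 260 = 1528 + 2 \sqrt{3}$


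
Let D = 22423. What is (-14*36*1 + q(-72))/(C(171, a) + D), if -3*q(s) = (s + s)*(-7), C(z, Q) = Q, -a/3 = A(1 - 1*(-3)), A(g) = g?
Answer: -840/22411 ≈ -0.037482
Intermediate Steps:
a = -12 (a = -3*(1 - 1*(-3)) = -3*(1 + 3) = -3*4 = -12)
q(s) = 14*s/3 (q(s) = -(s + s)*(-7)/3 = -2*s*(-7)/3 = -(-14)*s/3 = 14*s/3)
(-14*36*1 + q(-72))/(C(171, a) + D) = (-14*36*1 + (14/3)*(-72))/(-12 + 22423) = (-504*1 - 336)/22411 = (-504 - 336)*(1/22411) = -840*1/22411 = -840/22411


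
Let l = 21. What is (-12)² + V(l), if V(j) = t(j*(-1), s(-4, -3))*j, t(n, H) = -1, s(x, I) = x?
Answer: 123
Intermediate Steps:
V(j) = -j
(-12)² + V(l) = (-12)² - 1*21 = 144 - 21 = 123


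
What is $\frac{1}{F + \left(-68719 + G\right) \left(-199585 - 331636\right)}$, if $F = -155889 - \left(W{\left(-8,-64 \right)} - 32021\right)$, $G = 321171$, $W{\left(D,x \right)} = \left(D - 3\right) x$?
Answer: $- \frac{1}{134107928464} \approx -7.4567 \cdot 10^{-12}$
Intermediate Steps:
$W{\left(D,x \right)} = x \left(-3 + D\right)$ ($W{\left(D,x \right)} = \left(-3 + D\right) x = x \left(-3 + D\right)$)
$F = -124572$ ($F = -155889 - \left(- 64 \left(-3 - 8\right) - 32021\right) = -155889 - \left(\left(-64\right) \left(-11\right) - 32021\right) = -155889 - \left(704 - 32021\right) = -155889 - -31317 = -155889 + 31317 = -124572$)
$\frac{1}{F + \left(-68719 + G\right) \left(-199585 - 331636\right)} = \frac{1}{-124572 + \left(-68719 + 321171\right) \left(-199585 - 331636\right)} = \frac{1}{-124572 + 252452 \left(-531221\right)} = \frac{1}{-124572 - 134107803892} = \frac{1}{-134107928464} = - \frac{1}{134107928464}$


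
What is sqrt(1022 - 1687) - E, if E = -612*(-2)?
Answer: -1224 + I*sqrt(665) ≈ -1224.0 + 25.788*I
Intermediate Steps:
E = 1224
sqrt(1022 - 1687) - E = sqrt(1022 - 1687) - 1*1224 = sqrt(-665) - 1224 = I*sqrt(665) - 1224 = -1224 + I*sqrt(665)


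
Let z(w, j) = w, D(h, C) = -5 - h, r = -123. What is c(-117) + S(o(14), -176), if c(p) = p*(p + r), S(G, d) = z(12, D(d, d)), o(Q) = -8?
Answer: 28092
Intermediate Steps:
S(G, d) = 12
c(p) = p*(-123 + p) (c(p) = p*(p - 123) = p*(-123 + p))
c(-117) + S(o(14), -176) = -117*(-123 - 117) + 12 = -117*(-240) + 12 = 28080 + 12 = 28092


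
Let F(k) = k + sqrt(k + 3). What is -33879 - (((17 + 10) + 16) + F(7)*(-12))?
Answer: -33838 + 12*sqrt(10) ≈ -33800.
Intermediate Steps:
F(k) = k + sqrt(3 + k)
-33879 - (((17 + 10) + 16) + F(7)*(-12)) = -33879 - (((17 + 10) + 16) + (7 + sqrt(3 + 7))*(-12)) = -33879 - ((27 + 16) + (7 + sqrt(10))*(-12)) = -33879 - (43 + (-84 - 12*sqrt(10))) = -33879 - (-41 - 12*sqrt(10)) = -33879 + (41 + 12*sqrt(10)) = -33838 + 12*sqrt(10)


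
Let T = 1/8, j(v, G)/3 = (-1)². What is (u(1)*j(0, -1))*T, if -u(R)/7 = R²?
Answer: -21/8 ≈ -2.6250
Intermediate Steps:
u(R) = -7*R²
j(v, G) = 3 (j(v, G) = 3*(-1)² = 3*1 = 3)
T = ⅛ ≈ 0.12500
(u(1)*j(0, -1))*T = (-7*1²*3)*(⅛) = (-7*1*3)*(⅛) = -7*3*(⅛) = -21*⅛ = -21/8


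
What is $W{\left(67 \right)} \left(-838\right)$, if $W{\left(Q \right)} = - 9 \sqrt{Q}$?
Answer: $7542 \sqrt{67} \approx 61734.0$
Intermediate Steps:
$W{\left(67 \right)} \left(-838\right) = - 9 \sqrt{67} \left(-838\right) = 7542 \sqrt{67}$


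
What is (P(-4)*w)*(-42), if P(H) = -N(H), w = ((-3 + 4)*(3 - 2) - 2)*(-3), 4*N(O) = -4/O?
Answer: 63/2 ≈ 31.500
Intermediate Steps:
N(O) = -1/O (N(O) = (-4/O)/4 = -1/O)
w = 3 (w = (1*1 - 2)*(-3) = (1 - 2)*(-3) = -1*(-3) = 3)
P(H) = 1/H (P(H) = -(-1)/H = 1/H)
(P(-4)*w)*(-42) = (3/(-4))*(-42) = -¼*3*(-42) = -¾*(-42) = 63/2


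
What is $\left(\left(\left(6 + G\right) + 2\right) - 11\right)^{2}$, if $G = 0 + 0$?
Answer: $9$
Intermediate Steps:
$G = 0$
$\left(\left(\left(6 + G\right) + 2\right) - 11\right)^{2} = \left(\left(\left(6 + 0\right) + 2\right) - 11\right)^{2} = \left(\left(6 + 2\right) - 11\right)^{2} = \left(8 - 11\right)^{2} = \left(-3\right)^{2} = 9$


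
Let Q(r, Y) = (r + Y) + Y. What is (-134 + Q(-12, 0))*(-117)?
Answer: 17082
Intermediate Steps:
Q(r, Y) = r + 2*Y (Q(r, Y) = (Y + r) + Y = r + 2*Y)
(-134 + Q(-12, 0))*(-117) = (-134 + (-12 + 2*0))*(-117) = (-134 + (-12 + 0))*(-117) = (-134 - 12)*(-117) = -146*(-117) = 17082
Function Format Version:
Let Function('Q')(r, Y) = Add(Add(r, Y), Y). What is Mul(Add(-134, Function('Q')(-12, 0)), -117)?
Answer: 17082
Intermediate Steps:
Function('Q')(r, Y) = Add(r, Mul(2, Y)) (Function('Q')(r, Y) = Add(Add(Y, r), Y) = Add(r, Mul(2, Y)))
Mul(Add(-134, Function('Q')(-12, 0)), -117) = Mul(Add(-134, Add(-12, Mul(2, 0))), -117) = Mul(Add(-134, Add(-12, 0)), -117) = Mul(Add(-134, -12), -117) = Mul(-146, -117) = 17082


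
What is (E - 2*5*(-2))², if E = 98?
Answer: 13924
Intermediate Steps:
(E - 2*5*(-2))² = (98 - 2*5*(-2))² = (98 - 10*(-2))² = (98 + 20)² = 118² = 13924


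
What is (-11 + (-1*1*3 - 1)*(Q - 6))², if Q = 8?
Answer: 361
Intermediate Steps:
(-11 + (-1*1*3 - 1)*(Q - 6))² = (-11 + (-1*1*3 - 1)*(8 - 6))² = (-11 + (-1*3 - 1)*2)² = (-11 + (-3 - 1)*2)² = (-11 - 4*2)² = (-11 - 8)² = (-19)² = 361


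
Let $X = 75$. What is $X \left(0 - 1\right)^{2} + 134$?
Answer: $209$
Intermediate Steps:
$X \left(0 - 1\right)^{2} + 134 = 75 \left(0 - 1\right)^{2} + 134 = 75 \left(-1\right)^{2} + 134 = 75 \cdot 1 + 134 = 75 + 134 = 209$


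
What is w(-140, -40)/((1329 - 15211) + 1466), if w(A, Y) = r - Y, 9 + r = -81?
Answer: 25/6208 ≈ 0.0040271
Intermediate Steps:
r = -90 (r = -9 - 81 = -90)
w(A, Y) = -90 - Y
w(-140, -40)/((1329 - 15211) + 1466) = (-90 - 1*(-40))/((1329 - 15211) + 1466) = (-90 + 40)/(-13882 + 1466) = -50/(-12416) = -50*(-1/12416) = 25/6208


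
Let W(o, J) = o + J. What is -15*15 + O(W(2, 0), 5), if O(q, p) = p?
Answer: -220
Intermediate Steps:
W(o, J) = J + o
-15*15 + O(W(2, 0), 5) = -15*15 + 5 = -225 + 5 = -220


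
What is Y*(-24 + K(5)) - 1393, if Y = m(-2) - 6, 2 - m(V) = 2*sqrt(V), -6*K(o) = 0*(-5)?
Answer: -1297 + 48*I*sqrt(2) ≈ -1297.0 + 67.882*I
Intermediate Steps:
K(o) = 0 (K(o) = -0*(-5) = -1/6*0 = 0)
m(V) = 2 - 2*sqrt(V)
Y = -4 - 2*I*sqrt(2) (Y = (2 - 2*I*sqrt(2)) - 6 = -4 - 2*I*sqrt(2) ≈ -4.0 - 2.8284*I)
Y*(-24 + K(5)) - 1393 = (-4 - 2*I*sqrt(2))*(-24 + 0) - 1393 = (-4 - 2*I*sqrt(2))*(-24) - 1393 = (96 + 48*I*sqrt(2)) - 1393 = -1297 + 48*I*sqrt(2)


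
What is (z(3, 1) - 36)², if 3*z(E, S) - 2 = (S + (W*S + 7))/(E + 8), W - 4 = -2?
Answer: 1336336/1089 ≈ 1227.1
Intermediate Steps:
W = 2 (W = 4 - 2 = 2)
z(E, S) = ⅔ + (7 + 3*S)/(3*(8 + E)) (z(E, S) = ⅔ + ((S + (2*S + 7))/(E + 8))/3 = ⅔ + ((S + (7 + 2*S))/(8 + E))/3 = ⅔ + ((7 + 3*S)/(8 + E))/3 = ⅔ + (7 + 3*S)/(3*(8 + E)))
(z(3, 1) - 36)² = ((23 + 2*3 + 3*1)/(3*(8 + 3)) - 36)² = ((⅓)*(23 + 6 + 3)/11 - 36)² = ((⅓)*(1/11)*32 - 36)² = (32/33 - 36)² = (-1156/33)² = 1336336/1089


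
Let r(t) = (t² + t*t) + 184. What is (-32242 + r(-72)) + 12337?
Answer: -9353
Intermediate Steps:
r(t) = 184 + 2*t² (r(t) = (t² + t²) + 184 = 2*t² + 184 = 184 + 2*t²)
(-32242 + r(-72)) + 12337 = (-32242 + (184 + 2*(-72)²)) + 12337 = (-32242 + (184 + 2*5184)) + 12337 = (-32242 + (184 + 10368)) + 12337 = (-32242 + 10552) + 12337 = -21690 + 12337 = -9353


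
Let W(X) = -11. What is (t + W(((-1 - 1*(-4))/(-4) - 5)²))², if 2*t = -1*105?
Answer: 16129/4 ≈ 4032.3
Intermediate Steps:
t = -105/2 (t = (-1*105)/2 = (½)*(-105) = -105/2 ≈ -52.500)
(t + W(((-1 - 1*(-4))/(-4) - 5)²))² = (-105/2 - 11)² = (-127/2)² = 16129/4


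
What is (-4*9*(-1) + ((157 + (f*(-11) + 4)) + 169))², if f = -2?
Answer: 150544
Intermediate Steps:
(-4*9*(-1) + ((157 + (f*(-11) + 4)) + 169))² = (-4*9*(-1) + ((157 + (-2*(-11) + 4)) + 169))² = (-36*(-1) + ((157 + (22 + 4)) + 169))² = (36 + ((157 + 26) + 169))² = (36 + (183 + 169))² = (36 + 352)² = 388² = 150544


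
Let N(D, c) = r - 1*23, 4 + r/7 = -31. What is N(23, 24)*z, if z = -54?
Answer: 14472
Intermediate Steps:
r = -245 (r = -28 + 7*(-31) = -28 - 217 = -245)
N(D, c) = -268 (N(D, c) = -245 - 1*23 = -245 - 23 = -268)
N(23, 24)*z = -268*(-54) = 14472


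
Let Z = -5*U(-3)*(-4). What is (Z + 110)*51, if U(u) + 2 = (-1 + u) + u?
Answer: -3570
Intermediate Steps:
U(u) = -3 + 2*u (U(u) = -2 + ((-1 + u) + u) = -2 + (-1 + 2*u) = -3 + 2*u)
Z = -180 (Z = -5*(-3 + 2*(-3))*(-4) = -5*(-3 - 6)*(-4) = -5*(-9)*(-4) = 45*(-4) = -180)
(Z + 110)*51 = (-180 + 110)*51 = -70*51 = -3570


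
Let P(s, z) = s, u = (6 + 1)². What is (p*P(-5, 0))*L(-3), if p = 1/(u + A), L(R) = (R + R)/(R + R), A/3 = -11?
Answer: -5/16 ≈ -0.31250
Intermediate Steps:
u = 49 (u = 7² = 49)
A = -33 (A = 3*(-11) = -33)
L(R) = 1 (L(R) = (2*R)/((2*R)) = (2*R)*(1/(2*R)) = 1)
p = 1/16 (p = 1/(49 - 33) = 1/16 ≈ 0.062500)
(p*P(-5, 0))*L(-3) = ((1/16)*(-5))*1 = -5/16*1 = -5/16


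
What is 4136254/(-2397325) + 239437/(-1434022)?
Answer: -6505487539613/3437816791150 ≈ -1.8923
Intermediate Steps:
4136254/(-2397325) + 239437/(-1434022) = 4136254*(-1/2397325) + 239437*(-1/1434022) = -4136254/2397325 - 239437/1434022 = -6505487539613/3437816791150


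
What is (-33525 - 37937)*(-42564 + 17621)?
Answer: 1782476666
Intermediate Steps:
(-33525 - 37937)*(-42564 + 17621) = -71462*(-24943) = 1782476666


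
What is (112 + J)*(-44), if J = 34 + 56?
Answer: -8888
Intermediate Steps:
J = 90
(112 + J)*(-44) = (112 + 90)*(-44) = 202*(-44) = -8888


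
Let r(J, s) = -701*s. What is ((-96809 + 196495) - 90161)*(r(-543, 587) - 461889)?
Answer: -8318906400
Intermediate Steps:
((-96809 + 196495) - 90161)*(r(-543, 587) - 461889) = ((-96809 + 196495) - 90161)*(-701*587 - 461889) = (99686 - 90161)*(-411487 - 461889) = 9525*(-873376) = -8318906400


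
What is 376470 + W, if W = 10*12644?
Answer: 502910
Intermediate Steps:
W = 126440
376470 + W = 376470 + 126440 = 502910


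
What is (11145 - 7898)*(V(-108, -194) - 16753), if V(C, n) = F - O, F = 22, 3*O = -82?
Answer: -162710417/3 ≈ -5.4237e+7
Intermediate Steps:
O = -82/3 (O = (1/3)*(-82) = -82/3 ≈ -27.333)
V(C, n) = 148/3 (V(C, n) = 22 - 1*(-82/3) = 22 + 82/3 = 148/3)
(11145 - 7898)*(V(-108, -194) - 16753) = (11145 - 7898)*(148/3 - 16753) = 3247*(-50111/3) = -162710417/3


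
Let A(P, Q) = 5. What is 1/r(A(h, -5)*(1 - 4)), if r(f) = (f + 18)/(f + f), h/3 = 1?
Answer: -10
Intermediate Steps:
h = 3 (h = 3*1 = 3)
r(f) = (18 + f)/(2*f) (r(f) = (18 + f)/((2*f)) = (18 + f)*(1/(2*f)) = (18 + f)/(2*f))
1/r(A(h, -5)*(1 - 4)) = 1/((18 + 5*(1 - 4))/(2*((5*(1 - 4))))) = 1/((18 + 5*(-3))/(2*((5*(-3))))) = 1/((1/2)*(18 - 15)/(-15)) = 1/((1/2)*(-1/15)*3) = 1/(-1/10) = -10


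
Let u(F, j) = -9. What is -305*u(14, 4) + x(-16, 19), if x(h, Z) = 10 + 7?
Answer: 2762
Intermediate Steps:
x(h, Z) = 17
-305*u(14, 4) + x(-16, 19) = -305*(-9) + 17 = 2745 + 17 = 2762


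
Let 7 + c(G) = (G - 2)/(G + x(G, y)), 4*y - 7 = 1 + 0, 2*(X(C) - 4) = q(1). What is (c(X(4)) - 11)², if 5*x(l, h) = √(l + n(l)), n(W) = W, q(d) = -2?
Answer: 4984613/15987 + 12890*√6/15987 ≈ 313.77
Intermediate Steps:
X(C) = 3 (X(C) = 4 + (½)*(-2) = 4 - 1 = 3)
y = 2 (y = 7/4 + (1 + 0)/4 = 7/4 + (¼)*1 = 7/4 + ¼ = 2)
x(l, h) = √2*√l/5 (x(l, h) = √(l + l)/5 = √(2*l)/5 = (√2*√l)/5 = √2*√l/5)
c(G) = -7 + (-2 + G)/(G + √2*√G/5) (c(G) = -7 + (G - 2)/(G + √2*√G/5) = -7 + (-2 + G)/(G + √2*√G/5))
(c(X(4)) - 11)² = ((-10 - 30*3 - 7*√2*√3)/(5*3 + √2*√3) - 11)² = ((-10 - 90 - 7*√6)/(15 + √6) - 11)² = ((-100 - 7*√6)/(15 + √6) - 11)² = (-11 + (-100 - 7*√6)/(15 + √6))²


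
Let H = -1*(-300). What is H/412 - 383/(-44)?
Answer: 42749/4532 ≈ 9.4327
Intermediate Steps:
H = 300
H/412 - 383/(-44) = 300/412 - 383/(-44) = 300*(1/412) - 383*(-1/44) = 75/103 + 383/44 = 42749/4532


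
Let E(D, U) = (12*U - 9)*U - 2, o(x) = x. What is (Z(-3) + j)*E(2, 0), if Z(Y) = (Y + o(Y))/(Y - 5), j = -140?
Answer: 557/2 ≈ 278.50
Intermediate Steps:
Z(Y) = 2*Y/(-5 + Y) (Z(Y) = (Y + Y)/(Y - 5) = (2*Y)/(-5 + Y) = 2*Y/(-5 + Y))
E(D, U) = -2 + U*(-9 + 12*U) (E(D, U) = (-9 + 12*U)*U - 2 = U*(-9 + 12*U) - 2 = -2 + U*(-9 + 12*U))
(Z(-3) + j)*E(2, 0) = (2*(-3)/(-5 - 3) - 140)*(-2 - 9*0 + 12*0²) = (2*(-3)/(-8) - 140)*(-2 + 0 + 12*0) = (2*(-3)*(-⅛) - 140)*(-2 + 0 + 0) = (¾ - 140)*(-2) = -557/4*(-2) = 557/2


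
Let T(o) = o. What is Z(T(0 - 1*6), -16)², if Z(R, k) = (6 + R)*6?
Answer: 0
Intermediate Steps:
Z(R, k) = 36 + 6*R
Z(T(0 - 1*6), -16)² = (36 + 6*(0 - 1*6))² = (36 + 6*(0 - 6))² = (36 + 6*(-6))² = (36 - 36)² = 0² = 0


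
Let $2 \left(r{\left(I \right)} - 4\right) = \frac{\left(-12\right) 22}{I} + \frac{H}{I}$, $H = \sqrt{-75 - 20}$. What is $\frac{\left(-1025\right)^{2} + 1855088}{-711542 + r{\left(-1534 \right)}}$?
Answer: $- \frac{1297389008055321792}{317698777674854833} + \frac{2971575828 i \sqrt{95}}{1588493888374274165} \approx -4.0837 + 1.8233 \cdot 10^{-8} i$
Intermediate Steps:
$H = i \sqrt{95}$ ($H = \sqrt{-95} = i \sqrt{95} \approx 9.7468 i$)
$r{\left(I \right)} = 4 - \frac{132}{I} + \frac{i \sqrt{95}}{2 I}$ ($r{\left(I \right)} = 4 + \frac{\frac{\left(-12\right) 22}{I} + \frac{i \sqrt{95}}{I}}{2} = 4 + \frac{- \frac{264}{I} + \frac{i \sqrt{95}}{I}}{2} = 4 - \left(\frac{132}{I} - \frac{i \sqrt{95}}{2 I}\right) = 4 - \frac{132}{I} + \frac{i \sqrt{95}}{2 I}$)
$\frac{\left(-1025\right)^{2} + 1855088}{-711542 + r{\left(-1534 \right)}} = \frac{\left(-1025\right)^{2} + 1855088}{-711542 + \frac{-264 + 8 \left(-1534\right) + i \sqrt{95}}{2 \left(-1534\right)}} = \frac{1050625 + 1855088}{-711542 + \frac{1}{2} \left(- \frac{1}{1534}\right) \left(-264 - 12272 + i \sqrt{95}\right)} = \frac{2905713}{-711542 + \frac{1}{2} \left(- \frac{1}{1534}\right) \left(-12536 + i \sqrt{95}\right)} = \frac{2905713}{-711542 + \left(\frac{3134}{767} - \frac{i \sqrt{95}}{3068}\right)} = \frac{2905713}{- \frac{545749580}{767} - \frac{i \sqrt{95}}{3068}}$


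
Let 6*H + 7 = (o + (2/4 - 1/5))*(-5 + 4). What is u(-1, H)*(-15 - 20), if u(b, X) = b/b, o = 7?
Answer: -35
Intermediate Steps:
H = -143/60 (H = -7/6 + ((7 + (2/4 - 1/5))*(-5 + 4))/6 = -7/6 + ((7 + (2*(1/4) - 1*1/5))*(-1))/6 = -7/6 + ((7 + (1/2 - 1/5))*(-1))/6 = -7/6 + ((7 + 3/10)*(-1))/6 = -7/6 + ((73/10)*(-1))/6 = -7/6 + (1/6)*(-73/10) = -7/6 - 73/60 = -143/60 ≈ -2.3833)
u(b, X) = 1
u(-1, H)*(-15 - 20) = 1*(-15 - 20) = 1*(-35) = -35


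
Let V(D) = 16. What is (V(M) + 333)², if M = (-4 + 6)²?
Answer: 121801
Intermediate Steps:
M = 4 (M = 2² = 4)
(V(M) + 333)² = (16 + 333)² = 349² = 121801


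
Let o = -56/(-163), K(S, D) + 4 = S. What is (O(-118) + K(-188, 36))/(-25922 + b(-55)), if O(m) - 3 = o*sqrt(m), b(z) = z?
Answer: 9/1237 - 8*I*sqrt(118)/604893 ≈ 0.0072757 - 0.00014367*I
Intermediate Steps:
K(S, D) = -4 + S
o = 56/163 (o = -56*(-1/163) = 56/163 ≈ 0.34356)
O(m) = 3 + 56*sqrt(m)/163
(O(-118) + K(-188, 36))/(-25922 + b(-55)) = ((3 + 56*sqrt(-118)/163) + (-4 - 188))/(-25922 - 55) = ((3 + 56*(I*sqrt(118))/163) - 192)/(-25977) = ((3 + 56*I*sqrt(118)/163) - 192)*(-1/25977) = (-189 + 56*I*sqrt(118)/163)*(-1/25977) = 9/1237 - 8*I*sqrt(118)/604893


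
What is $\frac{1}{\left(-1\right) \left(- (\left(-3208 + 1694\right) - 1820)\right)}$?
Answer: $- \frac{1}{3334} \approx -0.00029994$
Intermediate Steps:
$\frac{1}{\left(-1\right) \left(- (\left(-3208 + 1694\right) - 1820)\right)} = \frac{1}{\left(-1\right) \left(- (-1514 - 1820)\right)} = \frac{1}{\left(-1\right) \left(\left(-1\right) \left(-3334\right)\right)} = \frac{1}{\left(-1\right) 3334} = \frac{1}{-3334} = - \frac{1}{3334}$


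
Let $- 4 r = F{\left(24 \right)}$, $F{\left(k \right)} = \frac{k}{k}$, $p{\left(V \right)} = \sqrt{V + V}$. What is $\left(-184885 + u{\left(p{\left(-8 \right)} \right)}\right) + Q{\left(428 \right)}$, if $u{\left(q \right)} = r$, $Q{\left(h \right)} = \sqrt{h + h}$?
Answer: $- \frac{739541}{4} + 2 \sqrt{214} \approx -1.8486 \cdot 10^{5}$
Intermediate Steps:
$Q{\left(h \right)} = \sqrt{2} \sqrt{h}$ ($Q{\left(h \right)} = \sqrt{2 h} = \sqrt{2} \sqrt{h}$)
$p{\left(V \right)} = \sqrt{2} \sqrt{V}$ ($p{\left(V \right)} = \sqrt{2 V} = \sqrt{2} \sqrt{V}$)
$F{\left(k \right)} = 1$
$r = - \frac{1}{4}$ ($r = \left(- \frac{1}{4}\right) 1 = - \frac{1}{4} \approx -0.25$)
$u{\left(q \right)} = - \frac{1}{4}$
$\left(-184885 + u{\left(p{\left(-8 \right)} \right)}\right) + Q{\left(428 \right)} = \left(-184885 - \frac{1}{4}\right) + \sqrt{2} \sqrt{428} = - \frac{739541}{4} + \sqrt{2} \cdot 2 \sqrt{107} = - \frac{739541}{4} + 2 \sqrt{214}$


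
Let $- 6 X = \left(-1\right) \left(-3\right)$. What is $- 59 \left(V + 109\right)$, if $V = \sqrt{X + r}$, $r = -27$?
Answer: $-6431 - \frac{59 i \sqrt{110}}{2} \approx -6431.0 - 309.4 i$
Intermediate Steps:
$X = - \frac{1}{2}$ ($X = - \frac{\left(-1\right) \left(-3\right)}{6} = \left(- \frac{1}{6}\right) 3 = - \frac{1}{2} \approx -0.5$)
$V = \frac{i \sqrt{110}}{2}$ ($V = \sqrt{- \frac{1}{2} - 27} = \sqrt{- \frac{55}{2}} = \frac{i \sqrt{110}}{2} \approx 5.244 i$)
$- 59 \left(V + 109\right) = - 59 \left(\frac{i \sqrt{110}}{2} + 109\right) = - 59 \left(109 + \frac{i \sqrt{110}}{2}\right) = -6431 - \frac{59 i \sqrt{110}}{2}$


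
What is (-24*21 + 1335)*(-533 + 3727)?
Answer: 2654214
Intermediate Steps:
(-24*21 + 1335)*(-533 + 3727) = (-504 + 1335)*3194 = 831*3194 = 2654214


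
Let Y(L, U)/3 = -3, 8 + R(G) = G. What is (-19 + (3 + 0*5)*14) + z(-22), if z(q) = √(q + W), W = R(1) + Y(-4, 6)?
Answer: 23 + I*√38 ≈ 23.0 + 6.1644*I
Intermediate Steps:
R(G) = -8 + G
Y(L, U) = -9 (Y(L, U) = 3*(-3) = -9)
W = -16 (W = (-8 + 1) - 9 = -7 - 9 = -16)
z(q) = √(-16 + q) (z(q) = √(q - 16) = √(-16 + q))
(-19 + (3 + 0*5)*14) + z(-22) = (-19 + (3 + 0*5)*14) + √(-16 - 22) = (-19 + (3 + 0)*14) + √(-38) = (-19 + 3*14) + I*√38 = (-19 + 42) + I*√38 = 23 + I*√38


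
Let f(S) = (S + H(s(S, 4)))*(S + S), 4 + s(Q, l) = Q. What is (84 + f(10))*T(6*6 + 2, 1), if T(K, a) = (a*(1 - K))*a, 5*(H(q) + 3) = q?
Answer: -9176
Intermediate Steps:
s(Q, l) = -4 + Q
H(q) = -3 + q/5
f(S) = 2*S*(-19/5 + 6*S/5) (f(S) = (S + (-3 + (-4 + S)/5))*(S + S) = (S + (-3 + (-4/5 + S/5)))*(2*S) = (S + (-19/5 + S/5))*(2*S) = (-19/5 + 6*S/5)*(2*S) = 2*S*(-19/5 + 6*S/5))
T(K, a) = a**2*(1 - K)
(84 + f(10))*T(6*6 + 2, 1) = (84 + (2/5)*10*(-19 + 6*10))*(1**2*(1 - (6*6 + 2))) = (84 + (2/5)*10*(-19 + 60))*(1*(1 - (36 + 2))) = (84 + (2/5)*10*41)*(1*(1 - 1*38)) = (84 + 164)*(1*(1 - 38)) = 248*(1*(-37)) = 248*(-37) = -9176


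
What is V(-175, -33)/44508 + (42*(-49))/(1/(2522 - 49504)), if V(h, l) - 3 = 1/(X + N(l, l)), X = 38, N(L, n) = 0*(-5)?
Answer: 163530418038739/1691304 ≈ 9.6689e+7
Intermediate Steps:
N(L, n) = 0
V(h, l) = 115/38 (V(h, l) = 3 + 1/(38 + 0) = 3 + 1/38 = 115/38)
V(-175, -33)/44508 + (42*(-49))/(1/(2522 - 49504)) = (115/38)/44508 + (42*(-49))/(1/(2522 - 49504)) = (115/38)*(1/44508) - 2058/(1/(-46982)) = 115/1691304 - 2058/(-1/46982) = 115/1691304 - 2058*(-46982) = 115/1691304 + 96688956 = 163530418038739/1691304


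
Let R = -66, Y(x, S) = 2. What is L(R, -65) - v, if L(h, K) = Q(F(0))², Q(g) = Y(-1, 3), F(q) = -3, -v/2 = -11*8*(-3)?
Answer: 532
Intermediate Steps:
v = -528 (v = -2*(-11*8)*(-3) = -(-176)*(-3) = -2*264 = -528)
Q(g) = 2
L(h, K) = 4 (L(h, K) = 2² = 4)
L(R, -65) - v = 4 - 1*(-528) = 4 + 528 = 532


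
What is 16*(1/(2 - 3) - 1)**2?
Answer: 64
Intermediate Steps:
16*(1/(2 - 3) - 1)**2 = 16*(1/(-1) - 1)**2 = 16*(-1 - 1)**2 = 16*(-2)**2 = 16*4 = 64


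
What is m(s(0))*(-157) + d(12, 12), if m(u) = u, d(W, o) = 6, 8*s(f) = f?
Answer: 6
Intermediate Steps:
s(f) = f/8
m(s(0))*(-157) + d(12, 12) = ((1/8)*0)*(-157) + 6 = 0*(-157) + 6 = 0 + 6 = 6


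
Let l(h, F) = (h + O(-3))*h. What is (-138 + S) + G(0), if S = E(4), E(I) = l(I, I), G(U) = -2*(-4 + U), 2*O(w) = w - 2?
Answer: -124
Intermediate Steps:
O(w) = -1 + w/2 (O(w) = (w - 2)/2 = (-2 + w)/2 = -1 + w/2)
G(U) = 8 - 2*U
l(h, F) = h*(-5/2 + h) (l(h, F) = (h + (-1 + (½)*(-3)))*h = (h + (-1 - 3/2))*h = (h - 5/2)*h = (-5/2 + h)*h = h*(-5/2 + h))
E(I) = I*(-5 + 2*I)/2
S = 6 (S = (½)*4*(-5 + 2*4) = (½)*4*(-5 + 8) = (½)*4*3 = 6)
(-138 + S) + G(0) = (-138 + 6) + (8 - 2*0) = -132 + (8 + 0) = -132 + 8 = -124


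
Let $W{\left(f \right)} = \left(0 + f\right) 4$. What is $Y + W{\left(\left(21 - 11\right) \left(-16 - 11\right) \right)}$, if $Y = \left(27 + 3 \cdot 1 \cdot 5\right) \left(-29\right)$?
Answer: $-2298$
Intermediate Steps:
$W{\left(f \right)} = 4 f$ ($W{\left(f \right)} = f 4 = 4 f$)
$Y = -1218$ ($Y = \left(27 + 3 \cdot 5\right) \left(-29\right) = \left(27 + 15\right) \left(-29\right) = 42 \left(-29\right) = -1218$)
$Y + W{\left(\left(21 - 11\right) \left(-16 - 11\right) \right)} = -1218 + 4 \left(21 - 11\right) \left(-16 - 11\right) = -1218 + 4 \cdot 10 \left(-27\right) = -1218 + 4 \left(-270\right) = -1218 - 1080 = -2298$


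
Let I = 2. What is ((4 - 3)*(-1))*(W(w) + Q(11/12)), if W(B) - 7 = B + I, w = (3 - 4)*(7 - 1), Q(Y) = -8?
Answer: 5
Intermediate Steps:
w = -6 (w = -1*6 = -6)
W(B) = 9 + B (W(B) = 7 + (B + 2) = 7 + (2 + B) = 9 + B)
((4 - 3)*(-1))*(W(w) + Q(11/12)) = ((4 - 3)*(-1))*((9 - 6) - 8) = (1*(-1))*(3 - 8) = -1*(-5) = 5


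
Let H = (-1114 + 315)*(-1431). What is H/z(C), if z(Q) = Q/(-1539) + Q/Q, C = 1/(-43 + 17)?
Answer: 863222022/755 ≈ 1.1433e+6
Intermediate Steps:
C = -1/26 (C = 1/(-26) = -1/26 ≈ -0.038462)
z(Q) = 1 - Q/1539 (z(Q) = Q*(-1/1539) + 1 = -Q/1539 + 1 = 1 - Q/1539)
H = 1143369 (H = -799*(-1431) = 1143369)
H/z(C) = 1143369/(1 - 1/1539*(-1/26)) = 1143369/(1 + 1/40014) = 1143369/(40015/40014) = 1143369*(40014/40015) = 863222022/755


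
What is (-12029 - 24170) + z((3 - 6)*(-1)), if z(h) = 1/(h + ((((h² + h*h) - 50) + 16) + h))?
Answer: -361991/10 ≈ -36199.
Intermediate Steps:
z(h) = 1/(-34 + 2*h + 2*h²) (z(h) = 1/(h + ((((h² + h²) - 50) + 16) + h)) = 1/(h + (((2*h² - 50) + 16) + h)) = 1/(h + (((-50 + 2*h²) + 16) + h)) = 1/(h + ((-34 + 2*h²) + h)) = 1/(h + (-34 + h + 2*h²)) = 1/(-34 + 2*h + 2*h²))
(-12029 - 24170) + z((3 - 6)*(-1)) = (-12029 - 24170) + 1/(2*(-17 + (3 - 6)*(-1) + ((3 - 6)*(-1))²)) = -36199 + 1/(2*(-17 - 3*(-1) + (-3*(-1))²)) = -36199 + 1/(2*(-17 + 3 + 3²)) = -36199 + 1/(2*(-17 + 3 + 9)) = -36199 + (½)/(-5) = -36199 + (½)*(-⅕) = -36199 - ⅒ = -361991/10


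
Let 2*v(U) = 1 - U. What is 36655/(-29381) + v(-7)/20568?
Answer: -188450629/151077102 ≈ -1.2474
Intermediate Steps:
v(U) = ½ - U/2 (v(U) = (1 - U)/2 = ½ - U/2)
36655/(-29381) + v(-7)/20568 = 36655/(-29381) + (½ - ½*(-7))/20568 = 36655*(-1/29381) + (½ + 7/2)*(1/20568) = -36655/29381 + 4*(1/20568) = -36655/29381 + 1/5142 = -188450629/151077102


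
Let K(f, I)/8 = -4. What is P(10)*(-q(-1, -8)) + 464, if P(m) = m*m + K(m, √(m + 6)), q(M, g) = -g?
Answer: -80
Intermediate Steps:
K(f, I) = -32 (K(f, I) = 8*(-4) = -32)
P(m) = -32 + m² (P(m) = m*m - 32 = m² - 32 = -32 + m²)
P(10)*(-q(-1, -8)) + 464 = (-32 + 10²)*(-(-1)*(-8)) + 464 = (-32 + 100)*(-1*8) + 464 = 68*(-8) + 464 = -544 + 464 = -80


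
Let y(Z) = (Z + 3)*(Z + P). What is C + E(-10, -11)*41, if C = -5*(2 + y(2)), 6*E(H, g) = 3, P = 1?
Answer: -129/2 ≈ -64.500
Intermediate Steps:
E(H, g) = 1/2 (E(H, g) = (1/6)*3 = 1/2)
y(Z) = (1 + Z)*(3 + Z) (y(Z) = (Z + 3)*(Z + 1) = (3 + Z)*(1 + Z) = (1 + Z)*(3 + Z))
C = -85 (C = -5*(2 + (3 + 2**2 + 4*2)) = -5*(2 + (3 + 4 + 8)) = -5*(2 + 15) = -5*17 = -85)
C + E(-10, -11)*41 = -85 + (1/2)*41 = -85 + 41/2 = -129/2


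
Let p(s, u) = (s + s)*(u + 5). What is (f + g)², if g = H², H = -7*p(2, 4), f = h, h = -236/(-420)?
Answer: 44461943944441/11025 ≈ 4.0328e+9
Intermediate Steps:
p(s, u) = 2*s*(5 + u) (p(s, u) = (2*s)*(5 + u) = 2*s*(5 + u))
h = 59/105 (h = -236*(-1/420) = 59/105 ≈ 0.56190)
f = 59/105 ≈ 0.56190
H = -252 (H = -14*2*(5 + 4) = -14*2*9 = -7*36 = -252)
g = 63504 (g = (-252)² = 63504)
(f + g)² = (59/105 + 63504)² = (6667979/105)² = 44461943944441/11025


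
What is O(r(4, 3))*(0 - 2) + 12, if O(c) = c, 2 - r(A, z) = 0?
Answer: 8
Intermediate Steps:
r(A, z) = 2 (r(A, z) = 2 - 1*0 = 2 + 0 = 2)
O(r(4, 3))*(0 - 2) + 12 = 2*(0 - 2) + 12 = 2*(-2) + 12 = -4 + 12 = 8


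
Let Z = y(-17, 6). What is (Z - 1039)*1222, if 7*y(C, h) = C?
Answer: -8908380/7 ≈ -1.2726e+6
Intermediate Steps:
y(C, h) = C/7
Z = -17/7 (Z = (⅐)*(-17) = -17/7 ≈ -2.4286)
(Z - 1039)*1222 = (-17/7 - 1039)*1222 = -7290/7*1222 = -8908380/7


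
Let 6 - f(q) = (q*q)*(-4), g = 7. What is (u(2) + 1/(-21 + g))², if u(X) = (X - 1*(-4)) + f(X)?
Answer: 152881/196 ≈ 780.00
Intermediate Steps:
f(q) = 6 + 4*q² (f(q) = 6 - q*q*(-4) = 6 - q²*(-4) = 6 - (-4)*q² = 6 + 4*q²)
u(X) = 10 + X + 4*X² (u(X) = (X - 1*(-4)) + (6 + 4*X²) = (X + 4) + (6 + 4*X²) = (4 + X) + (6 + 4*X²) = 10 + X + 4*X²)
(u(2) + 1/(-21 + g))² = ((10 + 2 + 4*2²) + 1/(-21 + 7))² = ((10 + 2 + 4*4) + 1/(-14))² = ((10 + 2 + 16) - 1/14)² = (28 - 1/14)² = (391/14)² = 152881/196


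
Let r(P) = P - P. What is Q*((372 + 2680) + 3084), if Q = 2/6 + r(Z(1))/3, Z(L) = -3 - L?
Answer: 6136/3 ≈ 2045.3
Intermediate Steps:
r(P) = 0
Q = ⅓ (Q = 2/6 + 0/3 = 2*(⅙) + 0*(⅓) = ⅓ + 0 = ⅓ ≈ 0.33333)
Q*((372 + 2680) + 3084) = ((372 + 2680) + 3084)/3 = (3052 + 3084)/3 = (⅓)*6136 = 6136/3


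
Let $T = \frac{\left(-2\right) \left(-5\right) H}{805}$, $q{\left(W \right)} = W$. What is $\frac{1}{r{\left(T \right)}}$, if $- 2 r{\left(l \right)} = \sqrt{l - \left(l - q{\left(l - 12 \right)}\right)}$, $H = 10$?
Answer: $\frac{i \sqrt{76958}}{478} \approx 0.58036 i$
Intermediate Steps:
$T = \frac{20}{161}$ ($T = \frac{\left(-2\right) \left(-5\right) 10}{805} = 10 \cdot 10 \cdot \frac{1}{805} = 100 \cdot \frac{1}{805} = \frac{20}{161} \approx 0.12422$)
$r{\left(l \right)} = - \frac{\sqrt{-12 + l}}{2}$ ($r{\left(l \right)} = - \frac{\sqrt{l + \left(\left(l - 12\right) - l\right)}}{2} = - \frac{\sqrt{l + \left(\left(-12 + l\right) - l\right)}}{2} = - \frac{\sqrt{l - 12}}{2} = - \frac{\sqrt{-12 + l}}{2}$)
$\frac{1}{r{\left(T \right)}} = \frac{1}{\left(- \frac{1}{2}\right) \sqrt{-12 + \frac{20}{161}}} = \frac{1}{\left(- \frac{1}{2}\right) \sqrt{- \frac{1912}{161}}} = \frac{1}{\left(- \frac{1}{2}\right) \frac{2 i \sqrt{76958}}{161}} = \frac{1}{\left(- \frac{1}{161}\right) i \sqrt{76958}} = \frac{i \sqrt{76958}}{478}$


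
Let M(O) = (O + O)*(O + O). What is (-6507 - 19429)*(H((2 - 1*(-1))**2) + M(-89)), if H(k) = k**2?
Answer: -823857040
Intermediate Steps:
M(O) = 4*O**2 (M(O) = (2*O)*(2*O) = 4*O**2)
(-6507 - 19429)*(H((2 - 1*(-1))**2) + M(-89)) = (-6507 - 19429)*(((2 - 1*(-1))**2)**2 + 4*(-89)**2) = -25936*(((2 + 1)**2)**2 + 4*7921) = -25936*((3**2)**2 + 31684) = -25936*(9**2 + 31684) = -25936*(81 + 31684) = -25936*31765 = -823857040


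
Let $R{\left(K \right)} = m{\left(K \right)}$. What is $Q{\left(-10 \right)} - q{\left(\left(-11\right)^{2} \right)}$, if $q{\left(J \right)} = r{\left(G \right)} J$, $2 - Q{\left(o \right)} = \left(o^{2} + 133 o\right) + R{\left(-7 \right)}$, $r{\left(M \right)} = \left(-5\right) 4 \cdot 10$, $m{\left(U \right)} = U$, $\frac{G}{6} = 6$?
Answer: $25439$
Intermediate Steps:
$G = 36$ ($G = 6 \cdot 6 = 36$)
$R{\left(K \right)} = K$
$r{\left(M \right)} = -200$ ($r{\left(M \right)} = \left(-20\right) 10 = -200$)
$Q{\left(o \right)} = 9 - o^{2} - 133 o$ ($Q{\left(o \right)} = 2 - \left(\left(o^{2} + 133 o\right) - 7\right) = 2 - \left(-7 + o^{2} + 133 o\right) = 9 - o^{2} - 133 o$)
$q{\left(J \right)} = - 200 J$
$Q{\left(-10 \right)} - q{\left(\left(-11\right)^{2} \right)} = \left(9 - \left(-10\right)^{2} - -1330\right) - - 200 \left(-11\right)^{2} = \left(9 - 100 + 1330\right) - \left(-200\right) 121 = \left(9 - 100 + 1330\right) - -24200 = 1239 + 24200 = 25439$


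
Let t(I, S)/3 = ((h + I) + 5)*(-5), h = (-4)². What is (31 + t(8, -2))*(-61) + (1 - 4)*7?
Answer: 24623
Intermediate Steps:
h = 16
t(I, S) = -315 - 15*I (t(I, S) = 3*(((16 + I) + 5)*(-5)) = 3*((21 + I)*(-5)) = 3*(-105 - 5*I) = -315 - 15*I)
(31 + t(8, -2))*(-61) + (1 - 4)*7 = (31 + (-315 - 15*8))*(-61) + (1 - 4)*7 = (31 + (-315 - 120))*(-61) - 3*7 = (31 - 435)*(-61) - 21 = -404*(-61) - 21 = 24644 - 21 = 24623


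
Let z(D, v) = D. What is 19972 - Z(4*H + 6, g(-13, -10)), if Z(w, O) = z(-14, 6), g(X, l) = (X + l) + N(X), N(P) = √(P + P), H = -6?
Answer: 19986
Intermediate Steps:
N(P) = √2*√P (N(P) = √(2*P) = √2*√P)
g(X, l) = X + l + √2*√X (g(X, l) = (X + l) + √2*√X = X + l + √2*√X)
Z(w, O) = -14
19972 - Z(4*H + 6, g(-13, -10)) = 19972 - 1*(-14) = 19972 + 14 = 19986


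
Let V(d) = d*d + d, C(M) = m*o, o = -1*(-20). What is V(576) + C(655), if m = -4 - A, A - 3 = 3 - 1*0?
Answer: 332152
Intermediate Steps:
o = 20
A = 6 (A = 3 + (3 - 1*0) = 3 + (3 + 0) = 3 + 3 = 6)
m = -10 (m = -4 - 1*6 = -4 - 6 = -10)
C(M) = -200 (C(M) = -10*20 = -200)
V(d) = d + d² (V(d) = d² + d = d + d²)
V(576) + C(655) = 576*(1 + 576) - 200 = 576*577 - 200 = 332352 - 200 = 332152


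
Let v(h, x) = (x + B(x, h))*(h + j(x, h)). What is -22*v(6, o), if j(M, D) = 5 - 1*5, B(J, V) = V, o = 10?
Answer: -2112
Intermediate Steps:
j(M, D) = 0 (j(M, D) = 5 - 5 = 0)
v(h, x) = h*(h + x) (v(h, x) = (x + h)*(h + 0) = (h + x)*h = h*(h + x))
-22*v(6, o) = -132*(6 + 10) = -132*16 = -22*96 = -2112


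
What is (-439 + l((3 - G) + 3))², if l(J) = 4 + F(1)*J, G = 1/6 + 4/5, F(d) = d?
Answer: 166384201/900 ≈ 1.8487e+5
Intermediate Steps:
G = 29/30 (G = 1*(⅙) + 4*(⅕) = ⅙ + ⅘ = 29/30 ≈ 0.96667)
l(J) = 4 + J (l(J) = 4 + 1*J = 4 + J)
(-439 + l((3 - G) + 3))² = (-439 + (4 + ((3 - 1*29/30) + 3)))² = (-439 + (4 + ((3 - 29/30) + 3)))² = (-439 + (4 + (61/30 + 3)))² = (-439 + (4 + 151/30))² = (-439 + 271/30)² = (-12899/30)² = 166384201/900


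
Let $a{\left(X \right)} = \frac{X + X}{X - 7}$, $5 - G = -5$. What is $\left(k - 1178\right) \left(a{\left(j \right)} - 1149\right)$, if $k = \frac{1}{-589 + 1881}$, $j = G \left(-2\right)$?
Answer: $\frac{15718450475}{11628} \approx 1.3518 \cdot 10^{6}$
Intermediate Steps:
$G = 10$ ($G = 5 - -5 = 5 + 5 = 10$)
$j = -20$ ($j = 10 \left(-2\right) = -20$)
$k = \frac{1}{1292} \approx 0.00077399$
$a{\left(X \right)} = \frac{2 X}{-7 + X}$
$\left(k - 1178\right) \left(a{\left(j \right)} - 1149\right) = \left(\frac{1}{1292} - 1178\right) \left(2 \left(-20\right) \frac{1}{-7 - 20} - 1149\right) = - \frac{1521975 \left(2 \left(-20\right) \frac{1}{-27} - 1149\right)}{1292} = - \frac{1521975 \left(2 \left(-20\right) \left(- \frac{1}{27}\right) - 1149\right)}{1292} = - \frac{1521975 \left(\frac{40}{27} - 1149\right)}{1292} = \left(- \frac{1521975}{1292}\right) \left(- \frac{30983}{27}\right) = \frac{15718450475}{11628}$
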